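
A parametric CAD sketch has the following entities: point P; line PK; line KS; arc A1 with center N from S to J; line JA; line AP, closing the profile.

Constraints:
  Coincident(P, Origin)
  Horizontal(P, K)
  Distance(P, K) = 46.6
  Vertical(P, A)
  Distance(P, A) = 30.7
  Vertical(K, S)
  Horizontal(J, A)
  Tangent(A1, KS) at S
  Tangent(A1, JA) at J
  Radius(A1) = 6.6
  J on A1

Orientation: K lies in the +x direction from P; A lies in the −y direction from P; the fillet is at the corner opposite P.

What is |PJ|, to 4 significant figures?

50.42

The virtual corner opposite P is at (46.60, -30.70). The tangent condition forces NS to be normal to KS and the tangent condition forces NJ to be normal to JA, with radius 6.6, so the center N sits 6.6 in from both sides at N = (40.00, -24.10). That places the tangent points at S = (46.60, -24.10) on KS and J = (40.00, -30.70) on JA. Then |PJ| = |J − P| = 50.42.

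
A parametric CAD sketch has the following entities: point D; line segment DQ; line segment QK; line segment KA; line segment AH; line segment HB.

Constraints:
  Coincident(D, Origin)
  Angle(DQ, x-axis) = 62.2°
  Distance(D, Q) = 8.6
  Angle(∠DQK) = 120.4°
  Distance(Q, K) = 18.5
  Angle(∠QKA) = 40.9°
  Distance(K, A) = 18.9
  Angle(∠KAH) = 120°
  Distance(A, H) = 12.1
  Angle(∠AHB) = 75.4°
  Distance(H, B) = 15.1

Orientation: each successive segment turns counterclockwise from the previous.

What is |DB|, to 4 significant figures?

12.81

∠KAH = 120.0° gives AH at -39.10° from the x-axis; with |AH| = 12.1, H = (0.6632, -2.963). ∠AHB = 75.4° gives HB at 65.50° from the x-axis; with |HB| = 15.1, B = (6.925, 10.78). Then |DB| = |B − D| = 12.81.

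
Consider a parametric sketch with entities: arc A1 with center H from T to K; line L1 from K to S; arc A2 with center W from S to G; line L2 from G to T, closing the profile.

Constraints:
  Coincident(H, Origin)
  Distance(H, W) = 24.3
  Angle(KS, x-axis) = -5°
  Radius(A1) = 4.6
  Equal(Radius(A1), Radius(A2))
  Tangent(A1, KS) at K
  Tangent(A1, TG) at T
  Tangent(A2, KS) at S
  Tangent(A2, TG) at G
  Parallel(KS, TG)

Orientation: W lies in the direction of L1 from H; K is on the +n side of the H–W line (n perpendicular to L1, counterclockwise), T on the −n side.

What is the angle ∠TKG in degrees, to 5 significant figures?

69.263°

Tangency of A1 to both parallel lines with radius 4.6 puts K and T at H ± 4.6·n: K = (0.40092, 4.5825), T = (-0.40092, -4.5825). Equal radii place S and G the same way about W: S = W + 4.6·n = (24.608, 2.4646), G = W − 4.6·n = (23.807, -6.7004). Then cos ∠TKG = KT·KG / (|KT||KG|), giving 69.263°.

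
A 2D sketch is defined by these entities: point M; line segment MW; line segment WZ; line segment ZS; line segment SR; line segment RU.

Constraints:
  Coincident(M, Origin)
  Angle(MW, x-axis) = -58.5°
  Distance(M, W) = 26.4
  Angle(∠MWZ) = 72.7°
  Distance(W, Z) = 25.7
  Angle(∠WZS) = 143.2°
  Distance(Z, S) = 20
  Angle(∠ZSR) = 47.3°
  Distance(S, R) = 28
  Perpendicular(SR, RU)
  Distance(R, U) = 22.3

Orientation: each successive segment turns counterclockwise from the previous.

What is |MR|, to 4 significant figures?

10.30

M is at the origin; MW runs at -58.5° with length 26.4, so W = (13.79, -22.51). ∠MWZ = 72.7° gives WZ at 48.80° from the x-axis; with |WZ| = 25.7, Z = (30.72, -3.173). ∠WZS = 143.2° gives ZS at 85.60° from the x-axis; with |ZS| = 20.0, S = (32.26, 16.77). ∠ZSR = 47.3° gives SR at -141.7° from the x-axis; with |SR| = 28.0, R = (10.28, -0.5854). Then |MR| = |R − M| = 10.30.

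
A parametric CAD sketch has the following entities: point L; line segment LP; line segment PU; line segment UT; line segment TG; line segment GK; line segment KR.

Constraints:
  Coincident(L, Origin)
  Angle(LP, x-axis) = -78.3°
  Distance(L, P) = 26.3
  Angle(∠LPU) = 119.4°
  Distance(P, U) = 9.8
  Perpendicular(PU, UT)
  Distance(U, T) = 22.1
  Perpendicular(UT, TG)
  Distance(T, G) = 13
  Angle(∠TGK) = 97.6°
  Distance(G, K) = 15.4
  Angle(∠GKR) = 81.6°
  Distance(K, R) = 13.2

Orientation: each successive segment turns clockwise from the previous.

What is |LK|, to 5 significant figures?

17.815

UT ⟂ TG, so TG runs at 41.100°; with |TG| = 13.0, G = (-6.7833, -6.9962). ∠TGK = 97.6° gives GK at -41.300° from the x-axis; with |GK| = 15.4, K = (4.7862, -17.160). Then |LK| = |K − L| = 17.815.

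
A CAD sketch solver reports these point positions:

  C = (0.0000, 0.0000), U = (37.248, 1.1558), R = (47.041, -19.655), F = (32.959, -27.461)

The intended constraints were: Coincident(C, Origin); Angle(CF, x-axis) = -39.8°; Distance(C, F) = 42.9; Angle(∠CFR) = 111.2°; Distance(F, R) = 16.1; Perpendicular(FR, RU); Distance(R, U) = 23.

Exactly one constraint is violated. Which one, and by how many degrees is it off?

Perpendicular(FR, RU) — off by 3.80°.

C = (0.00, 0.00) ✓; CF at -39.80° ✓; |CF| = 42.90 ✓; ∠CFR = 111.2° ✓; |FR| = 16.10 ✓; ∠(FR, RU) = 86.20° ✗; |RU| = 23.00 ✓.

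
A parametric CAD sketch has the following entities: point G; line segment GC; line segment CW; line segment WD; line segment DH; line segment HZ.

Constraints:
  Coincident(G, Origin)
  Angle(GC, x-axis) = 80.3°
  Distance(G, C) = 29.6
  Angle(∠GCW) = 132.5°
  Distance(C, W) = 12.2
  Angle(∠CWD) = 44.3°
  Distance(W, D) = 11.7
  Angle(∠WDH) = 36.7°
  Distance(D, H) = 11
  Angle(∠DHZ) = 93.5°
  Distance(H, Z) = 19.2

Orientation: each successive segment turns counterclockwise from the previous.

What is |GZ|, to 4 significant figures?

50.08

∠WDH = 36.7° gives DH at 46.80° from the x-axis; with |DH| = 11.0, H = (3.715, 35.21). ∠DHZ = 93.5° gives HZ at 133.3° from the x-axis; with |HZ| = 19.2, Z = (-9.452, 49.18). Then |GZ| = |Z − G| = 50.08.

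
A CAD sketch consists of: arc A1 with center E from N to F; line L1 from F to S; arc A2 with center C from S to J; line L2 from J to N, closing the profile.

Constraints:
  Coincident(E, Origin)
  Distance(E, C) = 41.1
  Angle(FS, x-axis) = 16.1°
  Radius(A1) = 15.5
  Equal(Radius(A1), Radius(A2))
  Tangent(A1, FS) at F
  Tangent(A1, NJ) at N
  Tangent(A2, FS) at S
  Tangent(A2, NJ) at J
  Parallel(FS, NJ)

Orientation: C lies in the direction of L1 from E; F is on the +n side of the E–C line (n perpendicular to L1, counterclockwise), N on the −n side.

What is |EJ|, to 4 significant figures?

43.93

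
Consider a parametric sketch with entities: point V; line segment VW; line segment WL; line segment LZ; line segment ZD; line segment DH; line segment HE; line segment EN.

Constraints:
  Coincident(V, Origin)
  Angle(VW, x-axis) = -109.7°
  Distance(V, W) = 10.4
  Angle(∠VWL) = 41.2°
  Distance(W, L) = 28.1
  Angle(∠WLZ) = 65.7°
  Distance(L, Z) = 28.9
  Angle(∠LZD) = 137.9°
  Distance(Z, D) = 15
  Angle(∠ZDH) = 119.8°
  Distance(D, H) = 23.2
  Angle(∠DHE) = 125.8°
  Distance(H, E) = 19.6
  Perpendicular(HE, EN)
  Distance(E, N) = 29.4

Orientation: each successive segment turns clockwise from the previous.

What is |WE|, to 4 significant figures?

15.93

V is at the origin; VW runs at -109.7° with length 10.4, so W = (-3.506, -9.791). ∠VWL = 41.2° gives WL at 111.5° from the x-axis; with |WL| = 28.1, L = (-13.80, 16.35). ∠WLZ = 65.7° gives LZ at -2.800° from the x-axis; with |LZ| = 28.9, Z = (15.06, 14.94). ∠LZD = 137.9° gives ZD at -44.90° from the x-axis; with |ZD| = 15.0, D = (25.69, 4.354). ∠ZDH = 119.8° gives DH at -105.1° from the x-axis; with |DH| = 23.2, H = (19.64, -18.05). ∠DHE = 125.8° gives HE at -159.3° from the x-axis; with |HE| = 19.6, E = (1.308, -24.97). Then |WE| = |E − W| = 15.93.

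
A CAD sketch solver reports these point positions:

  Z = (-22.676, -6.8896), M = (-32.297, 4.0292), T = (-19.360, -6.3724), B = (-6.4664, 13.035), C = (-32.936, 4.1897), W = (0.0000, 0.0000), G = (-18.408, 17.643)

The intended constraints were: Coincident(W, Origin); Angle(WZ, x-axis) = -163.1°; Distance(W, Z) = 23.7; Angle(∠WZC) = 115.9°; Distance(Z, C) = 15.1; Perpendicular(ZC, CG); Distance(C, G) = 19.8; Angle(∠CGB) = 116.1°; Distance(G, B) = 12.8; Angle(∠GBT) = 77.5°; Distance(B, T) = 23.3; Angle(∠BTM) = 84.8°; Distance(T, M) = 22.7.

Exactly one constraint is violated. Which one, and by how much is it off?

Distance(T, M) = 22.7 — off by 6.10.

W = (0.00, 0.00) ✓; WZ at -163.1° ✓; |WZ| = 23.70 ✓; ∠WZC = 115.9° ✓; |ZC| = 15.10 ✓; ∠(ZC, CG) = 90.00° ✓; |CG| = 19.80 ✓; ∠CGB = 116.1° ✓; |GB| = 12.80 ✓; ∠GBT = 77.50° ✓; |BT| = 23.30 ✓; ∠BTM = 84.80° ✓; |TM| = 16.60 ✗.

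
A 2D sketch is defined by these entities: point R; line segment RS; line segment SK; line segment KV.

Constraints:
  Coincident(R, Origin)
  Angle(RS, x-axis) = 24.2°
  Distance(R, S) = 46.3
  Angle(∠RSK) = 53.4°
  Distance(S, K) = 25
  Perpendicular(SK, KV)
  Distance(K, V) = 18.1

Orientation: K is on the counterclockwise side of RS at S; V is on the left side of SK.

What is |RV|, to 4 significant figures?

19.25

R is at the origin; RS runs at 24.2° with length 46.3, so S = 46.3·(cos 24.2°, sin 24.2°) = (42.23, 18.98). ∠RSK = 53.4°, so SK runs at 24.2° + (180° − 53.4°) = 150.8° from the x-axis; with |SK| = 25.0, K = S + 25.0·(cos 150.8°, sin 150.8°) = (20.41, 31.18). SK ⟂ KV; with |KV| = 18.1 on the left of SK, V = K + 18.1·(-0.4879, -0.8729) = (11.58, 15.38). Then |RV| = |V − R| = 19.25.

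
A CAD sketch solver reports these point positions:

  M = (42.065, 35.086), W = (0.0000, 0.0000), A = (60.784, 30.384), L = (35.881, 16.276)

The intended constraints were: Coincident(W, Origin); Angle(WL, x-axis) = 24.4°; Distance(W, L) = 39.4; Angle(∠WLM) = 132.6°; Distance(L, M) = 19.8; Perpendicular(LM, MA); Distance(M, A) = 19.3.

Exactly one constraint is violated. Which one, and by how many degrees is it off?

Perpendicular(LM, MA) — off by 4.10°.

W = (0.00, 0.00) ✓; WL at 24.40° ✓; |WL| = 39.40 ✓; ∠WLM = 132.6° ✓; |LM| = 19.80 ✓; ∠(LM, MA) = 85.90° ✗; |MA| = 19.30 ✓.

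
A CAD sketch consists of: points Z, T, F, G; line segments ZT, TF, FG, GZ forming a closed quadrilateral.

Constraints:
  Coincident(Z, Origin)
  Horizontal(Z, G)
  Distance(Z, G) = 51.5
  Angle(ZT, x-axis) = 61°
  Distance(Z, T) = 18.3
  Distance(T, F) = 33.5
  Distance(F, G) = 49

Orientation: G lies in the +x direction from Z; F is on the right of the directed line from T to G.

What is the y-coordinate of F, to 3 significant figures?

-17.3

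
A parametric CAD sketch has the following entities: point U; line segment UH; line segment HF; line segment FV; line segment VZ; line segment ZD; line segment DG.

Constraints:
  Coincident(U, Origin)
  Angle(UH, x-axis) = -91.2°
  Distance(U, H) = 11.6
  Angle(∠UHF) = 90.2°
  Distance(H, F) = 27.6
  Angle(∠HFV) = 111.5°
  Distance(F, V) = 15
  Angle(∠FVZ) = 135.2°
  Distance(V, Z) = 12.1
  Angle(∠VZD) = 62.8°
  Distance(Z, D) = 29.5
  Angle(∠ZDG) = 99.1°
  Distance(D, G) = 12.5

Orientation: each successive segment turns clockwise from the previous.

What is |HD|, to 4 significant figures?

9.822

∠FVZ = 135.2° gives VZ at 65.70° from the x-axis; with |VZ| = 12.1, Z = (-28.11, 13.96). ∠VZD = 62.8° gives ZD at -51.50° from the x-axis; with |ZD| = 29.5, D = (-9.748, -9.125). Then |HD| = |D − H| = 9.822.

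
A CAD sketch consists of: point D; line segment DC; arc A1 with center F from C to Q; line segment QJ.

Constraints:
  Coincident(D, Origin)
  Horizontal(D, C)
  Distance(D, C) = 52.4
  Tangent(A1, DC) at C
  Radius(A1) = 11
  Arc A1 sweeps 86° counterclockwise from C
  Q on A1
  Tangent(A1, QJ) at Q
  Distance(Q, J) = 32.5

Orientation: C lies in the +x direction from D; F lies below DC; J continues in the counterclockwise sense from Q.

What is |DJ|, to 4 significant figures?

57.90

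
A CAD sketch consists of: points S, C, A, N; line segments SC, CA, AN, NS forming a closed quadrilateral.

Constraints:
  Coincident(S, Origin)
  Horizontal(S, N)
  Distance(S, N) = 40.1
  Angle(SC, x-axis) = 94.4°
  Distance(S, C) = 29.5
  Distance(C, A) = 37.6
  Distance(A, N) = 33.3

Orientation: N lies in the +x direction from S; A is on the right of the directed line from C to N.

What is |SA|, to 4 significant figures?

10.20

Checks: SC at 94.40° ✓; |CA| = 37.60 ✓; |AN| = 33.30 ✓.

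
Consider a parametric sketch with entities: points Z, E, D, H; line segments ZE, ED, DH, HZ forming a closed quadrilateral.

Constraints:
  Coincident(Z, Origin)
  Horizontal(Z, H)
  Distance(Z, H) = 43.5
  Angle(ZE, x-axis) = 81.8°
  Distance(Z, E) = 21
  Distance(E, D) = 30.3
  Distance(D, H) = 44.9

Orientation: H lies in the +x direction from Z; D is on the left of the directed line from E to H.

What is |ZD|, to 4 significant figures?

48.36

Checks: |ZH| = 43.50 ✓; |ZE| = 21.00 ✓; |ED| = 30.30 ✓; |DH| = 44.90 ✓.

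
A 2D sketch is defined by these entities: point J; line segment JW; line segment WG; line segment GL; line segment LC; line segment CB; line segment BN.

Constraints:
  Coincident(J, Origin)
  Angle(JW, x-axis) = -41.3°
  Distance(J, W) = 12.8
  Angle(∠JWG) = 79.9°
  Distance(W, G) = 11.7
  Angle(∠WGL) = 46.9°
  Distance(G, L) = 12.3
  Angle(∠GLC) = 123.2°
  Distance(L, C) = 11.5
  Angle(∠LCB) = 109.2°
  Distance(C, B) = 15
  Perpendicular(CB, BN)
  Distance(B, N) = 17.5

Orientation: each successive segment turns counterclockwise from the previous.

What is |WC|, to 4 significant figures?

10.66

J is at the origin; JW runs at -41.3° with length 12.8, so W = (9.616, -8.448). ∠JWG = 79.9° gives WG at 58.80° from the x-axis; with |WG| = 11.7, G = (15.68, 1.560). ∠WGL = 46.9° gives GL at -168.1° from the x-axis; with |GL| = 12.3, L = (3.641, -0.9766). ∠GLC = 123.2° gives LC at -111.3° from the x-axis; with |LC| = 11.5, C = (-0.5360, -11.69). Then |WC| = |C − W| = 10.66.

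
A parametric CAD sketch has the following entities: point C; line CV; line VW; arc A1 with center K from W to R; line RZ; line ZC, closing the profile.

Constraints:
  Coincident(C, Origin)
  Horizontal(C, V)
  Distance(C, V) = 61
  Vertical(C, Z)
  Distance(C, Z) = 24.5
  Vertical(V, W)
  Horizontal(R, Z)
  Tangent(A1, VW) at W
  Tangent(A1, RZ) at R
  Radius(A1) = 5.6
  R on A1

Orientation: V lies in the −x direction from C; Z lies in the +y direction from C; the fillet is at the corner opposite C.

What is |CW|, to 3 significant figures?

63.9

The virtual corner opposite C is at (-61.0, 24.5). A1 meets VW tangentially, so KW is at right angles to VW and since A1 is tangent to RZ there, KR ⟂ RZ, with radius 5.6, so the center K sits 5.6 in from both sides at K = (-55.4, 18.9). That places the tangent points at W = (-61.0, 18.9) on VW and R = (-55.4, 24.5) on RZ. Then |CW| = |W − C| = 63.9.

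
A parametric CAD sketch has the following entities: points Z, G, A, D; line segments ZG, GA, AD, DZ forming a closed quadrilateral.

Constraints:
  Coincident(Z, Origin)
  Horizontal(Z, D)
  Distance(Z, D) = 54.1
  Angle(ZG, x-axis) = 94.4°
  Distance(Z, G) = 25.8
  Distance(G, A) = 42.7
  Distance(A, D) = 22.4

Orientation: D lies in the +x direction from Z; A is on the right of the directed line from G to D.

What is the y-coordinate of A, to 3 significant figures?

-0.517

Checks: ZG at 94.40° ✓; |GA| = 42.70 ✓; |AD| = 22.40 ✓.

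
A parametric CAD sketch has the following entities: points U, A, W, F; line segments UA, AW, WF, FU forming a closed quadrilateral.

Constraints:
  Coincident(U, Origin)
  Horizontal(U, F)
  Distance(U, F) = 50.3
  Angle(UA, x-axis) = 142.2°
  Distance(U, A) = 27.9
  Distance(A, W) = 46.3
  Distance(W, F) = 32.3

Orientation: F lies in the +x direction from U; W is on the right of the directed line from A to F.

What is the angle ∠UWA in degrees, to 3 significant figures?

12.8°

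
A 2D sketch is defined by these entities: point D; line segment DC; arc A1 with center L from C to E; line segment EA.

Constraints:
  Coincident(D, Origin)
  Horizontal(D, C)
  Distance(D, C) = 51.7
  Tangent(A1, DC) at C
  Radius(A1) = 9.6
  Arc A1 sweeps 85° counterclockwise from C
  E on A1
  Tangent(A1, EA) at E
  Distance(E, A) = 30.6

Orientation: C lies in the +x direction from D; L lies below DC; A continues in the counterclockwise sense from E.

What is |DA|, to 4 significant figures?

55.66

D is at the origin; D and C share the same y with |DC| = 51.7 and C on the +x side, so C = (51.70, 0.000). Tangency of A1 to DC means the radius LC is perpendicular to DC, so L = C + (0, -9.6) = (51.70, -9.600). On A1, C sits at bearing 90° from L; an 85° counterclockwise sweep puts E at bearing 175°, so E = L + 9.6·(cos 175°, sin 175°) = (42.14, -8.763). Since A1 is tangent to EA there, LE ⟂ EA, so EA runs along (−sin 175°, cos 175°); with |EA| = 30.6, A = (39.47, -39.25). Then |DA| = |A − D| = 55.66.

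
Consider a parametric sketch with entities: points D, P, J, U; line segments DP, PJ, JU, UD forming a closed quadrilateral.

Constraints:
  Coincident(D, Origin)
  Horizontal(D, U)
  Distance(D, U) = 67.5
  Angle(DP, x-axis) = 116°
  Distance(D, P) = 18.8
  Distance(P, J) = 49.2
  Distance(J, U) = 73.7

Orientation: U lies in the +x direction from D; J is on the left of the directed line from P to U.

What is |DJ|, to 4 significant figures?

60.40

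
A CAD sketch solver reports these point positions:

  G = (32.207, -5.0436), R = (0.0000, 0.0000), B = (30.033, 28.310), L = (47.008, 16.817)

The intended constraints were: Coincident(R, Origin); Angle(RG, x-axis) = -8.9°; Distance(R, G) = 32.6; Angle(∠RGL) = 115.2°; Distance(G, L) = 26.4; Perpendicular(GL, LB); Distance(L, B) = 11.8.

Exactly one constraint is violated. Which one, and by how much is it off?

Distance(L, B) = 11.8 — off by 8.70.

R = (0.00, 0.00) ✓; RG at -8.900° ✓; |RG| = 32.60 ✓; ∠RGL = 115.2° ✓; |GL| = 26.40 ✓; ∠(GL, LB) = 90.00° ✓; |LB| = 20.50 ✗.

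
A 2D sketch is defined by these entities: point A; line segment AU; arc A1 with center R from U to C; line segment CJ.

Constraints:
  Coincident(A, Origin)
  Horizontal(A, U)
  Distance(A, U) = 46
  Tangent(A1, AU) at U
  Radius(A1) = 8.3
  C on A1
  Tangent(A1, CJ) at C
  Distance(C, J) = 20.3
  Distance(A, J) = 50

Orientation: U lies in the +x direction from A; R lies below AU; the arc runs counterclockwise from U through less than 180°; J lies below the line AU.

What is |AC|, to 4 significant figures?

38.91

Checks: A = (0.00, 0.00) ✓; |RC| = 8.300 ✓; ∠(RC, CJ) = 90.00° ✓; |CJ| = 20.30 ✓; |AJ| = 50.00 ✓.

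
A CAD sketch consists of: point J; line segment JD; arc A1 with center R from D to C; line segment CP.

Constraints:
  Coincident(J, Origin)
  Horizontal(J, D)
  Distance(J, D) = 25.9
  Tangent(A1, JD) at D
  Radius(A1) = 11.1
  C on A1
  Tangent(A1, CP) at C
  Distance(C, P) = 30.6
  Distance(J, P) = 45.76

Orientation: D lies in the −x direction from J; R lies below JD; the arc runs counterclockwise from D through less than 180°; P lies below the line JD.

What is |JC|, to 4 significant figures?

39.09

Checks: J = (0.00, 0.00) ✓; |RC| = 11.10 ✓; ∠(RC, CP) = 90.00° ✓; |CP| = 30.60 ✓; |JP| = 45.76 ✓.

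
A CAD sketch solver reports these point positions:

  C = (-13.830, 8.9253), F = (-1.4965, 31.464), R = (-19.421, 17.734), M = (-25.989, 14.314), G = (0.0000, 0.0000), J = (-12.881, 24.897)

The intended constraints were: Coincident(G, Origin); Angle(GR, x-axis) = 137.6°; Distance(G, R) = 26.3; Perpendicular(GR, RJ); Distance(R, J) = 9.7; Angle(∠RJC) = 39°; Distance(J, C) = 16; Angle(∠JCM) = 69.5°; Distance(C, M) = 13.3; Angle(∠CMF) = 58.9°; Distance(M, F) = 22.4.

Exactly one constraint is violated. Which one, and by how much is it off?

Distance(M, F) = 22.4 — off by 7.50.

G = (0.00, 0.00) ✓; GR at 137.6° ✓; |GR| = 26.30 ✓; ∠(GR, RJ) = 90.00° ✓; |RJ| = 9.699 ✓; ∠RJC = 39.00° ✓; |JC| = 16.00 ✓; ∠JCM = 69.50° ✓; |CM| = 13.30 ✓; ∠CMF = 58.90° ✓; |MF| = 29.90 ✗.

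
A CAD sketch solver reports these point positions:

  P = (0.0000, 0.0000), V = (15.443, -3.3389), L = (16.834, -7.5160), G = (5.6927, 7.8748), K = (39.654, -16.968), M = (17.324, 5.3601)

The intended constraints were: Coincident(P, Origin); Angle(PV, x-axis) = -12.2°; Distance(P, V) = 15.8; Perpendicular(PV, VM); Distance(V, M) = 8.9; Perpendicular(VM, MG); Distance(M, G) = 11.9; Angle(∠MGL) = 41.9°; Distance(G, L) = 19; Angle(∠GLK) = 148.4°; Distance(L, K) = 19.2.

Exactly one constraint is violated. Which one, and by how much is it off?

Distance(L, K) = 19.2 — off by 5.50.

P = (0.00, 0.00) ✓; PV at -12.20° ✓; |PV| = 15.80 ✓; ∠(PV, VM) = 90.00° ✓; |VM| = 8.900 ✓; ∠(VM, MG) = 90.00° ✓; |MG| = 11.90 ✓; ∠MGL = 41.90° ✓; |GL| = 19.00 ✓; ∠GLK = 148.4° ✓; |LK| = 24.70 ✗.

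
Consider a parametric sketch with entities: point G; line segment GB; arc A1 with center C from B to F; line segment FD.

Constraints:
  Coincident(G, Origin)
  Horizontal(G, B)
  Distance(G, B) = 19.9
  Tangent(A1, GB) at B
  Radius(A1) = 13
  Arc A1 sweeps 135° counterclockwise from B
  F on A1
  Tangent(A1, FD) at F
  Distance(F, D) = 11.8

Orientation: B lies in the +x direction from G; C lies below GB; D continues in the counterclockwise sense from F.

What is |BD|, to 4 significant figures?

30.55

On A1, B sits at bearing 90° from C; a 135° counterclockwise sweep puts F at bearing 225°, so F = C + 13.0·(cos 225°, sin 225°) = (10.71, -22.19). The tangent condition forces CF to be normal to FD, so FD runs along (−sin 225°, cos 225°); with |FD| = 11.8, D = (19.05, -30.54). Then |BD| = |D − B| = 30.55.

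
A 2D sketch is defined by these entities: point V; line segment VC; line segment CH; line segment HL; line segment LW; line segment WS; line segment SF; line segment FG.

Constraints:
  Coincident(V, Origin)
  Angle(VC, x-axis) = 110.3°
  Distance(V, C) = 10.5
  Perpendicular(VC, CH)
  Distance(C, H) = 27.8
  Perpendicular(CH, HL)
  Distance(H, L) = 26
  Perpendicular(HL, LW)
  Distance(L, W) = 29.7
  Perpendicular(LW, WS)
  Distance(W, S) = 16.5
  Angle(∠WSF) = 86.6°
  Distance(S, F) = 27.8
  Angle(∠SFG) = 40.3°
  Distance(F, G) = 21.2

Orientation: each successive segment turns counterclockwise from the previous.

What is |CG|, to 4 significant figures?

25.48

V is at the origin; VC runs at 110.3° with length 10.5, so C = (-3.643, 9.848). VC ⟂ CH, so CH runs at -159.7°; with |CH| = 27.8, H = (-29.72, 0.2030). The perpendicularity gives HL at right angles to CH, so HL runs at -69.70°; with |HL| = 26.0, L = (-20.70, -24.18). HL ⟂ LW, so LW runs at 20.30°; with |LW| = 29.7, W = (7.159, -13.88). LW ⟂ WS, so WS runs at 110.3°; with |WS| = 16.5, S = (1.435, 1.597). ∠WSF = 86.6° gives SF at -156.3° from the x-axis; with |SF| = 27.8, F = (-24.02, -9.577). ∠SFG = 40.3° gives FG at -16.60° from the x-axis; with |FG| = 21.2, G = (-3.704, -15.63). Then |CG| = |G − C| = 25.48.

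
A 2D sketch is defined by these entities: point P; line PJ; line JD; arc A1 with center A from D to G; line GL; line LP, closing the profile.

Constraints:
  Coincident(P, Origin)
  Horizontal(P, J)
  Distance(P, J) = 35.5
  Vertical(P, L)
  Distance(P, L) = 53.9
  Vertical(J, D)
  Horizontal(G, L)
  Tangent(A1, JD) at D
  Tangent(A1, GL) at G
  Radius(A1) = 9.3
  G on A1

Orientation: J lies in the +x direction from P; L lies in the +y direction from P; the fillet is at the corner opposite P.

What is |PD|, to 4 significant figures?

57.00

P is at the origin; P and J share the same y with |PJ| = 35.5 and J on the +x side, so J = (35.50, 0.000). PL is vertical with |PL| = 53.9 and L on the +y side, so L = (0.000, 53.90). The virtual corner opposite P is at (35.50, 53.90). A1 meets JD tangentially, so AD is at right angles to JD and A1 meets GL tangentially, so AG is at right angles to GL, with radius 9.3, so the center A sits 9.3 in from both sides at A = (26.20, 44.60). That places the tangent points at D = (35.50, 44.60) on JD and G = (26.20, 53.90) on GL. Then |PD| = |D − P| = 57.00.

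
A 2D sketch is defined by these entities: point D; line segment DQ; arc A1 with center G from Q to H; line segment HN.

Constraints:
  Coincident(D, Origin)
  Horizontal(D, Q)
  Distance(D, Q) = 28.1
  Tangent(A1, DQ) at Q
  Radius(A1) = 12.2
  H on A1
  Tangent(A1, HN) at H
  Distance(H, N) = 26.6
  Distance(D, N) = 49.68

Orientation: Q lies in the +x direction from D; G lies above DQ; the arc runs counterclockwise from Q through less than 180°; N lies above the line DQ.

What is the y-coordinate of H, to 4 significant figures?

17.56

D is at the origin; DQ is horizontal with |DQ| = 28.1 and Q on the +x side, so Q = (28.10, 0.000). The tangent condition forces GQ to be normal to DQ, so G = Q + (0, 12.2) = (28.10, 12.20). Since GH ⟂ HN (tangency), |GN| = √(12.2² + 26.6²) = 29.26 regardless of where H sits on A1. So N lies on both circle(D, 49.68) and circle(G, 29.26); the above-DQ intersection is N = (27.38, 41.46). H is the foot of the tangent from N: H = (39.06, 17.56).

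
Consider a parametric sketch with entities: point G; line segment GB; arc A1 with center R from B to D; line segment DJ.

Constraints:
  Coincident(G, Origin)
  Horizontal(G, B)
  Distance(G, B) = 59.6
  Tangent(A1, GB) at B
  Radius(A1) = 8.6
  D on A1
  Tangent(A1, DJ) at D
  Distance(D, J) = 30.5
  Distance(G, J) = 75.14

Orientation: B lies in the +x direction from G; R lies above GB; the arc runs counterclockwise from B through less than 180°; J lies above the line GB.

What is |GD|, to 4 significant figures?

68.82

G is at the origin; G and B share the same y with |GB| = 59.6 and B on the +x side, so B = (59.60, 0.000). Tangency of A1 to GB means the radius RB is perpendicular to GB, so R = B + (0, 8.6) = (59.60, 8.600). Since RD ⟂ DJ (tangency), |RJ| = √(8.6² + 30.5²) = 31.69 regardless of where D sits on A1. So J lies on both circle(G, 75.14) and circle(R, 31.69); the above-GB intersection is J = (63.58, 40.04). D is the foot of the tangent from J: D = (68.11, 9.875).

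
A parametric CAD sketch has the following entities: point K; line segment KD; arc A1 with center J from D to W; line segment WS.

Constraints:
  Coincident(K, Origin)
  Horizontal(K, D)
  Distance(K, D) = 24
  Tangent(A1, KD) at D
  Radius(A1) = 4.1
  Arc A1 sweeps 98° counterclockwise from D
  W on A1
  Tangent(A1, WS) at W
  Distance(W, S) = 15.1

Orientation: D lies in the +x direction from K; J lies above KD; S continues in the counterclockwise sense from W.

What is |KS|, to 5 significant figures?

32.541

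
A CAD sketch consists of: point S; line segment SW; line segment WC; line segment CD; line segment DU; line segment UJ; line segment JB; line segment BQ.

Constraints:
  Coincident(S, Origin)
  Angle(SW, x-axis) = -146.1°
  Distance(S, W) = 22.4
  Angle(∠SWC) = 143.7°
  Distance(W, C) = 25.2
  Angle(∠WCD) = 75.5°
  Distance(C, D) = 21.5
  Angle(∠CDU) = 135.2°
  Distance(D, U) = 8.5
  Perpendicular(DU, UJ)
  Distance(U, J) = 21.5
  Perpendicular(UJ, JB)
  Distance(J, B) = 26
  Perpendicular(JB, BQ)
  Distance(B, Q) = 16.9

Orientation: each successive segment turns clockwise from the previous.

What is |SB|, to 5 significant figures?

46.408

The perpendicularity gives UJ at right angles to DU, so UJ runs at -61.700°; with |UJ| = 21.5, J = (-19.843, -5.7672). The perpendicularity gives JB at right angles to UJ, so JB runs at -151.70°; with |JB| = 26.0, B = (-42.736, -18.094). Then |SB| = |B − S| = 46.408.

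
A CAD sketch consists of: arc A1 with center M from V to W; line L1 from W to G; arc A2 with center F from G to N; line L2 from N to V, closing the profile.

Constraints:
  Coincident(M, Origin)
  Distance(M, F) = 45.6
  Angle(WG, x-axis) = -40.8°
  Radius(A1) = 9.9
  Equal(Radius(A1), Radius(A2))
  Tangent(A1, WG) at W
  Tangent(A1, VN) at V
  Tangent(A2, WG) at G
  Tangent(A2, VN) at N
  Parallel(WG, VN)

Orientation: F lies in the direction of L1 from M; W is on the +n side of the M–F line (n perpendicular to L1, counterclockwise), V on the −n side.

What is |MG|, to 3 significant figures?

46.7

Tangency of A1 to both parallel lines with radius 9.9 puts W and V at M ± 9.9·n: W = (6.47, 7.49), V = (-6.47, -7.49). Equal radii place G and N the same way about F: G = F + 9.9·n = (41.0, -22.3), N = F − 9.9·n = (28.1, -37.3). Then |MG| = |G − M| = 46.7.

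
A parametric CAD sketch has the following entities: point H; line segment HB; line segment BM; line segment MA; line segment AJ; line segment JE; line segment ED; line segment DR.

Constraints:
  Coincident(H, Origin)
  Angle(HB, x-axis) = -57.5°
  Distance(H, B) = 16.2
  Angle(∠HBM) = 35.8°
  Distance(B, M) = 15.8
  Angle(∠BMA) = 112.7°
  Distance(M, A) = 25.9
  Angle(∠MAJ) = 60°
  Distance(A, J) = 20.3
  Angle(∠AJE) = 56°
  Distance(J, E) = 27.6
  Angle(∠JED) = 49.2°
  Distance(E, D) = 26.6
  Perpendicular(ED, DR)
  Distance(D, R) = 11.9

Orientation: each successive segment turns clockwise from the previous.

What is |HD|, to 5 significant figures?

22.620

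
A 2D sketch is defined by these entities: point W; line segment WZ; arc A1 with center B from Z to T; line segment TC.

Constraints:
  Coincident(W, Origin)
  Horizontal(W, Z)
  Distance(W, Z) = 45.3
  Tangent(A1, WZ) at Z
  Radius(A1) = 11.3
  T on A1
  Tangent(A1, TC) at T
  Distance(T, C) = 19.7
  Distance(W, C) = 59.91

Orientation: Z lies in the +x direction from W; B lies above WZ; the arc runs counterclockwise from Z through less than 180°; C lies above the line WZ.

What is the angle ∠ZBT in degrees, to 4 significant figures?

108.9°

W is at the origin; W and Z share the same y with |WZ| = 45.3 and Z on the +x side, so Z = (45.30, 0.000). Tangency of A1 to WZ means the radius BZ is perpendicular to WZ, so B = Z + (0, 11.3) = (45.30, 11.30). Since BT ⟂ TC (tangency), |BC| = √(11.3² + 19.7²) = 22.71 regardless of where T sits on A1. So C lies on both circle(W, 59.91) and circle(B, 22.71); the above-WZ intersection is C = (49.60, 33.60). T is the foot of the tangent from C: T = (55.99, 14.96).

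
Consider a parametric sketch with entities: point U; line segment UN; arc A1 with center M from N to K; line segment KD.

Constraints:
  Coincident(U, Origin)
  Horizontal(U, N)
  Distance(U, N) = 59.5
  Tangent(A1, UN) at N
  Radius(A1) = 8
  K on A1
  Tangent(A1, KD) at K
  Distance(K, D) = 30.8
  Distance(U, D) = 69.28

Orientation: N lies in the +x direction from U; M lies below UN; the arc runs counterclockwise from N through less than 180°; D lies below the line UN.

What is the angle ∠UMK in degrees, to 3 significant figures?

17.3°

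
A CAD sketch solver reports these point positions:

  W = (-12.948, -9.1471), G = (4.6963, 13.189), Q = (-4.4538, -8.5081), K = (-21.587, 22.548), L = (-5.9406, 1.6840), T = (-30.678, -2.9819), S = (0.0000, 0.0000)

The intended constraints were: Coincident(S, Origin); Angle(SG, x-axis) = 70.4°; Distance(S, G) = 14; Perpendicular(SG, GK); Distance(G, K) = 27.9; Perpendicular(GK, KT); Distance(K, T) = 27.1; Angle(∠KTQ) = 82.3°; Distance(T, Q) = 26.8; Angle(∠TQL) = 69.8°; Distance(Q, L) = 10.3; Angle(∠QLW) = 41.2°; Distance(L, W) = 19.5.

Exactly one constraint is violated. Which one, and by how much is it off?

Distance(L, W) = 19.5 — off by 6.60.

S = (0.00, 0.00) ✓; SG at 70.40° ✓; |SG| = 14.00 ✓; ∠(SG, GK) = 90.00° ✓; |GK| = 27.90 ✓; ∠(GK, KT) = 90.00° ✓; |KT| = 27.10 ✓; ∠KTQ = 82.30° ✓; |TQ| = 26.80 ✓; ∠TQL = 69.80° ✓; |QL| = 10.30 ✓; ∠QLW = 41.20° ✓; |LW| = 12.90 ✗.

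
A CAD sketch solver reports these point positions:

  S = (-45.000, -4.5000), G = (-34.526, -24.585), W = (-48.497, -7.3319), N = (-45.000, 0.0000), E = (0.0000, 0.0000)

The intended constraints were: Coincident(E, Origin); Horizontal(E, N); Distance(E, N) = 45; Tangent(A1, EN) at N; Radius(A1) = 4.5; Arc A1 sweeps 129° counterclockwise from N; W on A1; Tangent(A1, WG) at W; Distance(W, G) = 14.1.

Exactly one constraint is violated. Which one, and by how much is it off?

Distance(W, G) = 14.1 — off by 8.10.

E = (0.00, 0.00) ✓; E.y = 0.00, N.y = 0.00 ✓; |EN| = 45.00 ✓; ∠(SN, NE) = 90.00° ✓; |SN| = 4.500 ✓; bearing(S→W) − bearing(S→N) = 129.0° ✓; |SW| = 4.500 ✓; ∠(SW, WG) = 90.00° ✓; |WG| = 22.20 ✗.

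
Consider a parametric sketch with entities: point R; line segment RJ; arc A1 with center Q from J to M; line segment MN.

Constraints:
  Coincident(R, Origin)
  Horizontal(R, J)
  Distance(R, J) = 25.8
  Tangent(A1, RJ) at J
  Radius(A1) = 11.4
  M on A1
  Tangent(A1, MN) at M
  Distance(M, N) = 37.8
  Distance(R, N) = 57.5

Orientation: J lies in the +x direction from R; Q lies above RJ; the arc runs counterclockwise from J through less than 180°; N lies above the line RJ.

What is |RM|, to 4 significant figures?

39.52

R is at the origin; R and J share the same y with |RJ| = 25.8 and J on the +x side, so J = (25.80, 0.000). A1 meets RJ tangentially, so QJ is at right angles to RJ, so Q = J + (0, 11.4) = (25.80, 11.40). Since QM ⟂ MN (tangency), |QN| = √(11.4² + 37.8²) = 39.48 regardless of where M sits on A1. So N lies on both circle(R, 57.5) and circle(Q, 39.48); the above-RJ intersection is N = (26.81, 50.87). M is the foot of the tangent from N: M = (36.79, 14.41).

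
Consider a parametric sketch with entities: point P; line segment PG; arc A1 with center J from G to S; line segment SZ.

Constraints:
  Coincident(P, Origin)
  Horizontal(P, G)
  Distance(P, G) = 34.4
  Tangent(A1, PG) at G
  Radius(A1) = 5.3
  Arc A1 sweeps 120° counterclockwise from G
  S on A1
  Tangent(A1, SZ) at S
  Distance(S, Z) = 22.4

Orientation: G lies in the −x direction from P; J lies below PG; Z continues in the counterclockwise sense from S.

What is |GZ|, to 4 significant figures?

28.14

On A1, G sits at bearing 90° from J; a 120° counterclockwise sweep puts S at bearing 210°, so S = J + 5.3·(cos 210°, sin 210°) = (-38.99, -7.950). Since A1 is tangent to SZ there, JS ⟂ SZ, so SZ runs along (−sin 210°, cos 210°); with |SZ| = 22.4, Z = (-27.79, -27.35). Then |GZ| = |Z − G| = 28.14.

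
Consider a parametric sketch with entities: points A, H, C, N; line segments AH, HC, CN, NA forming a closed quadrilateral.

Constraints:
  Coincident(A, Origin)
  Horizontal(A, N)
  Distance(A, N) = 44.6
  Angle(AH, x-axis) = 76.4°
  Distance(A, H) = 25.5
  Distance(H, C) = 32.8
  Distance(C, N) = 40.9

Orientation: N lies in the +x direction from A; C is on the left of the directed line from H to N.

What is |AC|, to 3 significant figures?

53.1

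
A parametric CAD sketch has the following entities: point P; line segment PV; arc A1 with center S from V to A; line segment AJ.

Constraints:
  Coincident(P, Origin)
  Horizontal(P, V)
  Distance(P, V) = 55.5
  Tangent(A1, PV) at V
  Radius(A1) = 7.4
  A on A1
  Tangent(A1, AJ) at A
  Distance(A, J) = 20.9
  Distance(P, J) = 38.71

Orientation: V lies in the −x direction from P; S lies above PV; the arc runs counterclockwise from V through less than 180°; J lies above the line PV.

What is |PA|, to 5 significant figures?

50.501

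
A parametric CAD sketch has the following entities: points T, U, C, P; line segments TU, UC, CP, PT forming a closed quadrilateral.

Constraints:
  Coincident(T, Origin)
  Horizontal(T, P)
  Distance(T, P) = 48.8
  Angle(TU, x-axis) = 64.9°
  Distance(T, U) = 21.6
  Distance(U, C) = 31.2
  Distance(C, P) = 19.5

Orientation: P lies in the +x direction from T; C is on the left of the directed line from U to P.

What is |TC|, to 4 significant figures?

43.95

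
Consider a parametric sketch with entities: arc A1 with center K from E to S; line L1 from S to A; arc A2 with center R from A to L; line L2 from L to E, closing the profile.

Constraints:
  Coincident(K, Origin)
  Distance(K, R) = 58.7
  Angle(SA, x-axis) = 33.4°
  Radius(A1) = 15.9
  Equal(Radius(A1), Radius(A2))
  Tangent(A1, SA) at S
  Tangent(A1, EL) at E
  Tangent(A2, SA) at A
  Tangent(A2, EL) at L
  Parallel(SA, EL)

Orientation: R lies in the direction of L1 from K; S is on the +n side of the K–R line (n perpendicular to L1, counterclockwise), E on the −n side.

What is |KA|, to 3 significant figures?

60.8

The slot axis is L1's direction at 33.4°, so u = (cos 33.4°, sin 33.4°) = (0.835, 0.550) and n = (−sin 33.4°, cos 33.4°) = (-0.550, 0.835). K is at the origin and R lies 58.7 along u from K, so R = 58.7·u = (49.0, 32.3). Tangency of A1 to both parallel lines with radius 15.9 puts S and E at K ± 15.9·n: S = (-8.75, 13.3), E = (8.75, -13.3). Equal radii place A and L the same way about R: A = R + 15.9·n = (40.3, 45.6), L = R − 15.9·n = (57.8, 19.0). Then |KA| = |A − K| = 60.8.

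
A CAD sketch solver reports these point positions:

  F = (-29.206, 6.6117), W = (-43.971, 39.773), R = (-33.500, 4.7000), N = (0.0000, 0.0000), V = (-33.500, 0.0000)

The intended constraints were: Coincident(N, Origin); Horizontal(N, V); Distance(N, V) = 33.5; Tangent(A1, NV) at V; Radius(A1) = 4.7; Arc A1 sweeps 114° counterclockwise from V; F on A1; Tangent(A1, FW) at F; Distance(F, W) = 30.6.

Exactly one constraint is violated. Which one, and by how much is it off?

Distance(F, W) = 30.6 — off by 5.70.

N = (0.00, 0.00) ✓; N.y = 0.00, V.y = 0.00 ✓; |NV| = 33.50 ✓; ∠(RV, VN) = 90.00° ✓; |RV| = 4.700 ✓; bearing(R→F) − bearing(R→V) = 114.0° ✓; |RF| = 4.700 ✓; ∠(RF, FW) = 90.00° ✓; |FW| = 36.30 ✗.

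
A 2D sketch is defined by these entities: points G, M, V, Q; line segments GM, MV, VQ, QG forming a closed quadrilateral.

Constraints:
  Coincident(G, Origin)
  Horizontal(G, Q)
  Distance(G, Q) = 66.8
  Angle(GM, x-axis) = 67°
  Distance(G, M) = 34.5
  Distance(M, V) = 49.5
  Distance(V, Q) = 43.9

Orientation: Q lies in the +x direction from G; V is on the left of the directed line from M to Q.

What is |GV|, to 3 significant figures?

75.4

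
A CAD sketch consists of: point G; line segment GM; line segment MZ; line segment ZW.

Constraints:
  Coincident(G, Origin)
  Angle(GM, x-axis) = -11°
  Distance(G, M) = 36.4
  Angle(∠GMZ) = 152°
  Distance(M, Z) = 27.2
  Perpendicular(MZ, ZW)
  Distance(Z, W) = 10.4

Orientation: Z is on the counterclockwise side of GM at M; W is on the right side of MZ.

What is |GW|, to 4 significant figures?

65.40

∠GMZ = 152.0°, so MZ runs at -11.0° + (180° − 152.0°) = 17.00° from the x-axis; with |MZ| = 27.2, Z = M + 27.2·(cos 17.00°, sin 17.00°) = (61.74, 1.007). The perpendicularity gives ZW at right angles to MZ; with |ZW| = 10.4 on the right of MZ, W = Z + 10.4·(0.2924, -0.9563) = (64.78, -8.939). Then |GW| = |W − G| = 65.40.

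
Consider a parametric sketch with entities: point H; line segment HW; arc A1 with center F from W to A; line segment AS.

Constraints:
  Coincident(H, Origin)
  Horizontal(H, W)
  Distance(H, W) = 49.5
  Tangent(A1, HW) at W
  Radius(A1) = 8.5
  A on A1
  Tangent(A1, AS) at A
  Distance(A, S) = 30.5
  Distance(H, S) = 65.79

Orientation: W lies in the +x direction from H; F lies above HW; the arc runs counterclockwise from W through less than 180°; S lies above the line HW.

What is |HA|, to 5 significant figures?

58.724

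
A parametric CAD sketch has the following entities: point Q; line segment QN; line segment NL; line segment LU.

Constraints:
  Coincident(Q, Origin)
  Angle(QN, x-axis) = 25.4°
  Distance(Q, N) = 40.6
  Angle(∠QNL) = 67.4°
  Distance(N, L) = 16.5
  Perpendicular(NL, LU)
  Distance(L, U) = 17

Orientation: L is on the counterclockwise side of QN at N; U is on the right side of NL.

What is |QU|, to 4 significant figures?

54.49

Q is at the origin; QN runs at 25.4° with length 40.6, so N = 40.6·(cos 25.4°, sin 25.4°) = (36.68, 17.41). ∠QNL = 67.4°, so NL runs at 25.4° + (180° − 67.4°) = 138.0° from the x-axis; with |NL| = 16.5, L = N + 16.5·(cos 138.0°, sin 138.0°) = (24.41, 28.46). NL ⟂ LU; with |LU| = 17.0 on the right of NL, U = L + 17.0·(0.6691, 0.7431) = (35.79, 41.09). Then |QU| = |U − Q| = 54.49.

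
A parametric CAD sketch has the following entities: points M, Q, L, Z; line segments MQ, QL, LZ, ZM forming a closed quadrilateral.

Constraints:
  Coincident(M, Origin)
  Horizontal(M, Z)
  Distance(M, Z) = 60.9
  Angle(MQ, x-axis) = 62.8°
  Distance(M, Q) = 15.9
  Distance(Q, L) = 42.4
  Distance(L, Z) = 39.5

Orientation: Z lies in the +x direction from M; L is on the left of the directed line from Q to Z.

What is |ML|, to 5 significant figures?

56.475

M is at the origin; M and Z share the same y with |MZ| = 60.9 and Z in +x, so Z = (60.9, 0). MQ runs at 62.8° with |MQ| = 15.9, so Q = (7.2679, 14.142). L is determined by |QL| = 42.4 and |LZ| = 39.5 together: it lies at the intersection of circle(Q, 42.4) and circle(Z, 39.5). With |QZ| = 55.465, the foot of the radical line on QZ is 29.874 from Q and the perpendicular offset is √(42.4² − 29.874²) = 30.089. Taking the left-of-QZ solution: L = (43.826, 35.619).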